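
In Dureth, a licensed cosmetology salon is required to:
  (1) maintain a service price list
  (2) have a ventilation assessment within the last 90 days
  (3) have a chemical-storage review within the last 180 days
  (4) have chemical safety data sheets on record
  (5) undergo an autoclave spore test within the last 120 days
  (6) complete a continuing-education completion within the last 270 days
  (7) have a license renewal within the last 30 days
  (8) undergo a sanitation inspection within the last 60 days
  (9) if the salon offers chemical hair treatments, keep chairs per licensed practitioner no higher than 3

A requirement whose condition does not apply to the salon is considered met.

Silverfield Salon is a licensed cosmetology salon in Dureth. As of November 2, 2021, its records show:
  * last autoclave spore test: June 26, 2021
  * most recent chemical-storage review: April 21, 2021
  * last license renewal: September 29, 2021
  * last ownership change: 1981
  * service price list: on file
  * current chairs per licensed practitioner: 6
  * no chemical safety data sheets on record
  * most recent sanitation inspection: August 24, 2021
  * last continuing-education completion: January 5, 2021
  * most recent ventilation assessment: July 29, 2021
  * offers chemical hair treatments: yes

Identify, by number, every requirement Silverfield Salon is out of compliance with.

1. service price list present → met
2. ventilation assessment 96 days ago vs limit 90 → not met
3. chemical-storage review 195 days ago vs limit 180 → not met
4. chemical safety data sheets absent → not met
5. autoclave spore test 129 days ago vs limit 120 → not met
6. continuing-education completion 301 days ago vs limit 270 → not met
7. license renewal 34 days ago vs limit 30 → not met
8. sanitation inspection 70 days ago vs limit 60 → not met
9. condition 'offers chemical hair treatments' holds; chairs per licensed practitioner 6 > 3 → not met
Not met: 2, 3, 4, 5, 6, 7, 8, 9

2, 3, 4, 5, 6, 7, 8, 9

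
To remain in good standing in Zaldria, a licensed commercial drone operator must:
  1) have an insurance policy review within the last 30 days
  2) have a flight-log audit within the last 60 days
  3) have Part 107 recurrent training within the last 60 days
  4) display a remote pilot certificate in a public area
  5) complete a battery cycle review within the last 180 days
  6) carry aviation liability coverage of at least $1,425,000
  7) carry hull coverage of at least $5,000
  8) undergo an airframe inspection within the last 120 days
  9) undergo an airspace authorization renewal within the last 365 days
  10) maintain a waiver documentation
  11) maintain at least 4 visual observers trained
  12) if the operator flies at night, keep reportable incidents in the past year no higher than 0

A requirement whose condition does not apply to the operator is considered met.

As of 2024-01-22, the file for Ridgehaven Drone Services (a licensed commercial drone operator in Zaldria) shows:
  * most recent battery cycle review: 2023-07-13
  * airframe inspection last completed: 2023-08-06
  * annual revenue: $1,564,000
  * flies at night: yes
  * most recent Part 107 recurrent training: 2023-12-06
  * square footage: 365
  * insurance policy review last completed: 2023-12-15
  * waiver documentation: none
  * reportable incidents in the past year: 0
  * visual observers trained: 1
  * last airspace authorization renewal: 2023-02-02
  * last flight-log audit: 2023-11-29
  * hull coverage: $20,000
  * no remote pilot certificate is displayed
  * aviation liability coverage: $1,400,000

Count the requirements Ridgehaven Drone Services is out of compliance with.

1. insurance policy review 38 days ago vs limit 30 → not met
2. flight-log audit 54 days ago vs limit 60 → met
3. Part 107 recurrent training 47 days ago vs limit 60 → met
4. remote pilot certificate absent → not met
5. battery cycle review 193 days ago vs limit 180 → not met
6. aviation liability coverage $1,400,000 < $1,425,000 → not met
7. hull coverage $20,000 ≥ $5,000 → met
8. airframe inspection 169 days ago vs limit 120 → not met
9. airspace authorization renewal 354 days ago vs limit 365 → met
10. waiver documentation absent → not met
11. visual observers trained 1 < 4 → not met
12. condition 'flies at night' holds; reportable incidents in the past year 0 ≤ 0 → met
Not met: 7 of 12

7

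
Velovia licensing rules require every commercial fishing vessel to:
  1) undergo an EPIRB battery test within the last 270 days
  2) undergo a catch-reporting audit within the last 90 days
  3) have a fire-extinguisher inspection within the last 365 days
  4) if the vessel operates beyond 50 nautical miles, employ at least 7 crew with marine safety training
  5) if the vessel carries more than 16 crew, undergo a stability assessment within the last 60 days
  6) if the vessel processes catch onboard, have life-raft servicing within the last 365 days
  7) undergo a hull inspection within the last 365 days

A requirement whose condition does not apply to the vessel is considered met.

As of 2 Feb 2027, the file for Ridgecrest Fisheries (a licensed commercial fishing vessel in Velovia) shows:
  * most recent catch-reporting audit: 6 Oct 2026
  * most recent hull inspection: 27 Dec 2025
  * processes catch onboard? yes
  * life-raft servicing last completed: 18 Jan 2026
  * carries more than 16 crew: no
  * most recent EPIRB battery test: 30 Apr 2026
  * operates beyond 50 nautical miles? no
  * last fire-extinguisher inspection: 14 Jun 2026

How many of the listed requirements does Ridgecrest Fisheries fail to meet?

4

1. EPIRB battery test 278 days ago vs limit 270 → not met
2. catch-reporting audit 119 days ago vs limit 90 → not met
3. fire-extinguisher inspection 233 days ago vs limit 365 → met
4. condition 'operates beyond 50 nautical miles' does not hold → requirement n/a → met
5. condition 'carries more than 16 crew' does not hold → requirement n/a → met
6. condition 'processes catch onboard' holds; life-raft servicing 380 days ago vs limit 365 → not met
7. hull inspection 402 days ago vs limit 365 → not met
Not met: 4 of 7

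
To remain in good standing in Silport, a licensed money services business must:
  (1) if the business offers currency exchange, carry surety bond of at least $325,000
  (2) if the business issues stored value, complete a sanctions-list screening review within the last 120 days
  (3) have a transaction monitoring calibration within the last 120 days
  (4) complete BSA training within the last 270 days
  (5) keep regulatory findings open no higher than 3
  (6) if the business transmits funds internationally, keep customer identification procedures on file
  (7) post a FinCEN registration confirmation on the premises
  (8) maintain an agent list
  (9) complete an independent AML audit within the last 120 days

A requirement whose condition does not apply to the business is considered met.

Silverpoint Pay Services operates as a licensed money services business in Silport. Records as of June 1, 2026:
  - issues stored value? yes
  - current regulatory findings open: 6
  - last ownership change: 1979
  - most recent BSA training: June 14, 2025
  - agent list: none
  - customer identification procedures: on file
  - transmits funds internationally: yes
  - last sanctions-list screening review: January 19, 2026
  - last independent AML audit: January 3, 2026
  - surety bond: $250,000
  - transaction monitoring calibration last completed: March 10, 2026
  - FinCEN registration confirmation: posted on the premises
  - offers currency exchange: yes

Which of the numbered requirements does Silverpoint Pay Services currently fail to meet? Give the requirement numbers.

1. condition 'offers currency exchange' holds; surety bond $250,000 < $325,000 → not met
2. condition 'issues stored value' holds; sanctions-list screening review 133 days ago vs limit 120 → not met
3. transaction monitoring calibration 83 days ago vs limit 120 → met
4. BSA training 352 days ago vs limit 270 → not met
5. regulatory findings open 6 > 3 → not met
6. condition 'transmits funds internationally' holds; customer identification procedures present → met
7. FinCEN registration confirmation present → met
8. agent list absent → not met
9. independent AML audit 149 days ago vs limit 120 → not met
Not met: 1, 2, 4, 5, 8, 9

1, 2, 4, 5, 8, 9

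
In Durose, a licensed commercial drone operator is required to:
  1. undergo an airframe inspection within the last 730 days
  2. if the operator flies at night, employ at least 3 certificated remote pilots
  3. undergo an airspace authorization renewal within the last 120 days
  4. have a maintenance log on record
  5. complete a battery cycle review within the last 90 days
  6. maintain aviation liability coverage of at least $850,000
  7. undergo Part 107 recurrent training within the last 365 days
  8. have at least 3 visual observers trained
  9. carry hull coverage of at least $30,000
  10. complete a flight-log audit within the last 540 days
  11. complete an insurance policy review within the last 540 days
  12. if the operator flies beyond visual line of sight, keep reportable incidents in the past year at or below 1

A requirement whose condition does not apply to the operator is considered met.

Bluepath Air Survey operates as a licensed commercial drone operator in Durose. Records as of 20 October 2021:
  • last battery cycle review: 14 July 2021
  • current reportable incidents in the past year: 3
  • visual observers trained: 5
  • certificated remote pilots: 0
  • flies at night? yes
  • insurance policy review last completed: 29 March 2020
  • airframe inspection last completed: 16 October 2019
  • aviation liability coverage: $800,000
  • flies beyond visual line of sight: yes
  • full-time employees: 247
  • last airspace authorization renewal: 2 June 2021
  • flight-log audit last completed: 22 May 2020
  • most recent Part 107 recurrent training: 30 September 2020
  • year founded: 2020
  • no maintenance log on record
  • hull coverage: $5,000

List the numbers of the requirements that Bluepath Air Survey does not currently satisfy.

1. airframe inspection 735 days ago vs limit 730 → not met
2. condition 'flies at night' holds; certificated remote pilots 0 < 3 → not met
3. airspace authorization renewal 140 days ago vs limit 120 → not met
4. maintenance log absent → not met
5. battery cycle review 98 days ago vs limit 90 → not met
6. aviation liability coverage $800,000 < $850,000 → not met
7. Part 107 recurrent training 385 days ago vs limit 365 → not met
8. visual observers trained 5 ≥ 3 → met
9. hull coverage $5,000 < $30,000 → not met
10. flight-log audit 516 days ago vs limit 540 → met
11. insurance policy review 570 days ago vs limit 540 → not met
12. condition 'flies beyond visual line of sight' holds; reportable incidents in the past year 3 > 1 → not met
Not met: 1, 2, 3, 4, 5, 6, 7, 9, 11, 12

1, 2, 3, 4, 5, 6, 7, 9, 11, 12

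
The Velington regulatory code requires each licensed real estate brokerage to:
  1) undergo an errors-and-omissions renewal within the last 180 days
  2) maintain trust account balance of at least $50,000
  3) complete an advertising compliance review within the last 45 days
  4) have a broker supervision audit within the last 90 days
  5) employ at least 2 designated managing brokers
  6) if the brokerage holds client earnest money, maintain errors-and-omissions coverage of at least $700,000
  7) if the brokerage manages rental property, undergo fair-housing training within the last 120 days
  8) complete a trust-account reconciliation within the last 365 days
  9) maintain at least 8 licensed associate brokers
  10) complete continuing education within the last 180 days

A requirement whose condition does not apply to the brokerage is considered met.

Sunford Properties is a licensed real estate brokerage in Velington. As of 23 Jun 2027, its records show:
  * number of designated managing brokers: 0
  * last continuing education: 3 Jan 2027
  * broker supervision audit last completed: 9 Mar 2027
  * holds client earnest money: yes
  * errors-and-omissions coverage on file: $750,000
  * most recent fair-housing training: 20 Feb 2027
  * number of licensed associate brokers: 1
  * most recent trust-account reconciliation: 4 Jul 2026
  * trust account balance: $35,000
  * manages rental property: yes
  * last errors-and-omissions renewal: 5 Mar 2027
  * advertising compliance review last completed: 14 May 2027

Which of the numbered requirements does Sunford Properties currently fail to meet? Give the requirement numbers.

2, 4, 5, 7, 9

1. errors-and-omissions renewal 110 days ago vs limit 180 → met
2. trust account balance $35,000 < $50,000 → not met
3. advertising compliance review 40 days ago vs limit 45 → met
4. broker supervision audit 106 days ago vs limit 90 → not met
5. designated managing brokers 0 < 2 → not met
6. condition 'holds client earnest money' holds; errors-and-omissions coverage $750,000 ≥ $700,000 → met
7. condition 'manages rental property' holds; fair-housing training 123 days ago vs limit 120 → not met
8. trust-account reconciliation 354 days ago vs limit 365 → met
9. licensed associate brokers 1 < 8 → not met
10. continuing education 171 days ago vs limit 180 → met
Not met: 2, 4, 5, 7, 9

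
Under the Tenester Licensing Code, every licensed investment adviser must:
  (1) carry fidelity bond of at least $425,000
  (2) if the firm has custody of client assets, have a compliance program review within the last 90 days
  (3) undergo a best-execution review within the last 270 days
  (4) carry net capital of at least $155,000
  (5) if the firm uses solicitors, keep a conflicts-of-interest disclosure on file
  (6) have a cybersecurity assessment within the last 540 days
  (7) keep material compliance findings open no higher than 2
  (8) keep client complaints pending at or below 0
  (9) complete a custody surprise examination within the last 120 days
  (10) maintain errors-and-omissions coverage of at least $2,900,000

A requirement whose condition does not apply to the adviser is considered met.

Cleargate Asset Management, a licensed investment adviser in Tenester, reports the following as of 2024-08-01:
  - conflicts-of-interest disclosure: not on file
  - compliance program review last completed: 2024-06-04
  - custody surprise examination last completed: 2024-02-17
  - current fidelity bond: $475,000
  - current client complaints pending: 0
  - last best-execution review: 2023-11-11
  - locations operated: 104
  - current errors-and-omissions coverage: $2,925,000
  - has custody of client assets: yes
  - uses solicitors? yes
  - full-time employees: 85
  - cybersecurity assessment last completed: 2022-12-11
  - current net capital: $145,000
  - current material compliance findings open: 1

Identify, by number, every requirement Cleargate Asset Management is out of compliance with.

1. fidelity bond $475,000 ≥ $425,000 → met
2. condition 'has custody of client assets' holds; compliance program review 58 days ago vs limit 90 → met
3. best-execution review 264 days ago vs limit 270 → met
4. net capital $145,000 < $155,000 → not met
5. condition 'uses solicitors' holds; conflicts-of-interest disclosure absent → not met
6. cybersecurity assessment 599 days ago vs limit 540 → not met
7. material compliance findings open 1 ≤ 2 → met
8. client complaints pending 0 ≤ 0 → met
9. custody surprise examination 166 days ago vs limit 120 → not met
10. errors-and-omissions coverage $2,925,000 ≥ $2,900,000 → met
Not met: 4, 5, 6, 9

4, 5, 6, 9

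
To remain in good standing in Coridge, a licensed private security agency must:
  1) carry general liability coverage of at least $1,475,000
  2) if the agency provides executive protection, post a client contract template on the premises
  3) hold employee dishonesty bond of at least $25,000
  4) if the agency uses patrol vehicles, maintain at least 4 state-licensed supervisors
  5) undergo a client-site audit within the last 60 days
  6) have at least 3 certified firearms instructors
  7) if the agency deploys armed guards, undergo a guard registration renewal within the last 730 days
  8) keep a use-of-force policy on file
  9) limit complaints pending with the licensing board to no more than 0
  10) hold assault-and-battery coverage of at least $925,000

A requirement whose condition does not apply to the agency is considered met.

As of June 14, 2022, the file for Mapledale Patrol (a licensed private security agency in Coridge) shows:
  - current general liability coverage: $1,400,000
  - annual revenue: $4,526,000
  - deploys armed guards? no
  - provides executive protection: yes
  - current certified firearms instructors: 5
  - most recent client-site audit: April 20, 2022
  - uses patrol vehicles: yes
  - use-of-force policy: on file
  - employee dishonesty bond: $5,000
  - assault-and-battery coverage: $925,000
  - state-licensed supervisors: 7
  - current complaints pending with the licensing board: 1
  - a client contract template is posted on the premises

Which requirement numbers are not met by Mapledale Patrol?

1, 3, 9

1. general liability coverage $1,400,000 < $1,475,000 → not met
2. condition 'provides executive protection' holds; client contract template present → met
3. employee dishonesty bond $5,000 < $25,000 → not met
4. condition 'uses patrol vehicles' holds; state-licensed supervisors 7 ≥ 4 → met
5. client-site audit 55 days ago vs limit 60 → met
6. certified firearms instructors 5 ≥ 3 → met
7. condition 'deploys armed guards' does not hold → requirement n/a → met
8. use-of-force policy present → met
9. complaints pending with the licensing board 1 > 0 → not met
10. assault-and-battery coverage $925,000 ≥ $925,000 → met
Not met: 1, 3, 9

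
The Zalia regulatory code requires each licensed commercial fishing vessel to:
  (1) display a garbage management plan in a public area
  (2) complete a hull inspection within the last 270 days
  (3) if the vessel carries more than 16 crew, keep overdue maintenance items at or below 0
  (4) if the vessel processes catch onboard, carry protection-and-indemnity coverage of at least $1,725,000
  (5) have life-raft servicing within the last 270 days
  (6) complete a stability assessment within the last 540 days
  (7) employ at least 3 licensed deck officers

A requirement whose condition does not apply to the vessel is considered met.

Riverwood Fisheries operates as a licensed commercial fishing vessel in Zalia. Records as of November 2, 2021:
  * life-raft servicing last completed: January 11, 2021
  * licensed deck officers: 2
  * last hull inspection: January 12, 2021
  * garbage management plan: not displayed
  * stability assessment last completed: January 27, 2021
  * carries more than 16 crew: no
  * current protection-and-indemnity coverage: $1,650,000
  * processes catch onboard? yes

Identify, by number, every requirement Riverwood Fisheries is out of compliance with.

1, 2, 4, 5, 7

1. garbage management plan absent → not met
2. hull inspection 294 days ago vs limit 270 → not met
3. condition 'carries more than 16 crew' does not hold → requirement n/a → met
4. condition 'processes catch onboard' holds; protection-and-indemnity coverage $1,650,000 < $1,725,000 → not met
5. life-raft servicing 295 days ago vs limit 270 → not met
6. stability assessment 279 days ago vs limit 540 → met
7. licensed deck officers 2 < 3 → not met
Not met: 1, 2, 4, 5, 7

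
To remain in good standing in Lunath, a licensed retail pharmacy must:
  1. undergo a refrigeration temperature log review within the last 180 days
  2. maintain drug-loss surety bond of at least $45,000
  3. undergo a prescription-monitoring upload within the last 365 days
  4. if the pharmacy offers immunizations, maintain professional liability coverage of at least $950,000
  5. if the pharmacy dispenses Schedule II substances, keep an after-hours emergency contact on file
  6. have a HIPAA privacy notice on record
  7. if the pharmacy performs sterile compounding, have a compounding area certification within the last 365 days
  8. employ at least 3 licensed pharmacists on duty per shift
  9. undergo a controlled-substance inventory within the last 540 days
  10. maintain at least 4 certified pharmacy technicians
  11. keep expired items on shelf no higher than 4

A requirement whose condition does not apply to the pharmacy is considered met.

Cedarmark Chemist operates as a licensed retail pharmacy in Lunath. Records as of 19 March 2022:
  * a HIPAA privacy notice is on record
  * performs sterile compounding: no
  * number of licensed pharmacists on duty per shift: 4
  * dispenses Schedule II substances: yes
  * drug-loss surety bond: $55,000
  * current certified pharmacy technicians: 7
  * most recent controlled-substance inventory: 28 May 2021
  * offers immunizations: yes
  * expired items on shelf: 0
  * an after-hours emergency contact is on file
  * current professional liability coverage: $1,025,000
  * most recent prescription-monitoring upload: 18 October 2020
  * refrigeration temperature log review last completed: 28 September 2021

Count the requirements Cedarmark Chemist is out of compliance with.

1

1. refrigeration temperature log review 172 days ago vs limit 180 → met
2. drug-loss surety bond $55,000 ≥ $45,000 → met
3. prescription-monitoring upload 517 days ago vs limit 365 → not met
4. condition 'offers immunizations' holds; professional liability coverage $1,025,000 ≥ $950,000 → met
5. condition 'dispenses Schedule II substances' holds; after-hours emergency contact present → met
6. HIPAA privacy notice present → met
7. condition 'performs sterile compounding' does not hold → requirement n/a → met
8. licensed pharmacists on duty per shift 4 ≥ 3 → met
9. controlled-substance inventory 295 days ago vs limit 540 → met
10. certified pharmacy technicians 7 ≥ 4 → met
11. expired items on shelf 0 ≤ 4 → met
Not met: 1 of 11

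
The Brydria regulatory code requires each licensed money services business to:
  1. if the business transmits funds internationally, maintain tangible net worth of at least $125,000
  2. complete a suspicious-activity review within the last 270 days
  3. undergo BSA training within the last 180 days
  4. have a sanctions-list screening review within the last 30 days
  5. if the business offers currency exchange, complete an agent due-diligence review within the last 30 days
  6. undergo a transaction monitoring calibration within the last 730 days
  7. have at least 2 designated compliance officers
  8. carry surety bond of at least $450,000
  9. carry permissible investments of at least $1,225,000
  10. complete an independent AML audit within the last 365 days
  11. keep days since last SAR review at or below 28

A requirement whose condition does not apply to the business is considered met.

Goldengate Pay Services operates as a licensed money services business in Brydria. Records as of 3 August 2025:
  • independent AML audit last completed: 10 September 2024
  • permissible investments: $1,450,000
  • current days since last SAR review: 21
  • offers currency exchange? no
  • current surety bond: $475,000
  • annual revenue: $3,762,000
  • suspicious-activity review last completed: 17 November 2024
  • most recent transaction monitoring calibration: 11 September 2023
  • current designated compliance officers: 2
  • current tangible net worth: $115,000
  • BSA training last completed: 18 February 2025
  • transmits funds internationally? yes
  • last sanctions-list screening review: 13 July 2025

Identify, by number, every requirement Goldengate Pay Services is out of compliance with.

1. condition 'transmits funds internationally' holds; tangible net worth $115,000 < $125,000 → not met
2. suspicious-activity review 259 days ago vs limit 270 → met
3. BSA training 166 days ago vs limit 180 → met
4. sanctions-list screening review 21 days ago vs limit 30 → met
5. condition 'offers currency exchange' does not hold → requirement n/a → met
6. transaction monitoring calibration 692 days ago vs limit 730 → met
7. designated compliance officers 2 ≥ 2 → met
8. surety bond $475,000 ≥ $450,000 → met
9. permissible investments $1,450,000 ≥ $1,225,000 → met
10. independent AML audit 327 days ago vs limit 365 → met
11. days since last SAR review 21 ≤ 28 → met
Not met: 1

1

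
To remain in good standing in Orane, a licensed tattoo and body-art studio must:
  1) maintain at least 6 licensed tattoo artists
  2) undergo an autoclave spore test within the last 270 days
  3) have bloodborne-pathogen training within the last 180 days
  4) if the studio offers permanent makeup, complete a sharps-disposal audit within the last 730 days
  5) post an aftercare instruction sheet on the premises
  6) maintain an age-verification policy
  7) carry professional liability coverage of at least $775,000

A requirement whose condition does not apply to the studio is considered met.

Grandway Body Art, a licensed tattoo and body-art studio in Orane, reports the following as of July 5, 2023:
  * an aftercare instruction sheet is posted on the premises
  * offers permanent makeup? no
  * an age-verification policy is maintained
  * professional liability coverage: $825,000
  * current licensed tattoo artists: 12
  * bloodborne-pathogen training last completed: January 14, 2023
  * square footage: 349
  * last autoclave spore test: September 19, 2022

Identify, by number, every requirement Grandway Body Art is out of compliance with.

1. licensed tattoo artists 12 ≥ 6 → met
2. autoclave spore test 289 days ago vs limit 270 → not met
3. bloodborne-pathogen training 172 days ago vs limit 180 → met
4. condition 'offers permanent makeup' does not hold → requirement n/a → met
5. aftercare instruction sheet present → met
6. age-verification policy present → met
7. professional liability coverage $825,000 ≥ $775,000 → met
Not met: 2

2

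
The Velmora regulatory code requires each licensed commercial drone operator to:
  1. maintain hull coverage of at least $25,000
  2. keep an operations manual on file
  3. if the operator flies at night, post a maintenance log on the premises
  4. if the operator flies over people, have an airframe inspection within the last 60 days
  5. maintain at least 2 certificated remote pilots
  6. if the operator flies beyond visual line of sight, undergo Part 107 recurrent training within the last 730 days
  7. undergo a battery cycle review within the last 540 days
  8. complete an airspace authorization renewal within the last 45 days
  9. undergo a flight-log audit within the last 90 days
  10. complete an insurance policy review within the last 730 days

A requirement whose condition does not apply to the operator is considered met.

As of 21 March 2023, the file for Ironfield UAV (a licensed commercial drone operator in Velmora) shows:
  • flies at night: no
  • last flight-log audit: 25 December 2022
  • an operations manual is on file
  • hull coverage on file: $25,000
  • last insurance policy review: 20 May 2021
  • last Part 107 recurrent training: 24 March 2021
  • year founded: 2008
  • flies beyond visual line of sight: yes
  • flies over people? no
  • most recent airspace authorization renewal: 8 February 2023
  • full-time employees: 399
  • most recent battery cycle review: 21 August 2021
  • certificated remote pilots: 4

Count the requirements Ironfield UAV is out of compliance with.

1. hull coverage $25,000 ≥ $25,000 → met
2. operations manual present → met
3. condition 'flies at night' does not hold → requirement n/a → met
4. condition 'flies over people' does not hold → requirement n/a → met
5. certificated remote pilots 4 ≥ 2 → met
6. condition 'flies beyond visual line of sight' holds; Part 107 recurrent training 727 days ago vs limit 730 → met
7. battery cycle review 577 days ago vs limit 540 → not met
8. airspace authorization renewal 41 days ago vs limit 45 → met
9. flight-log audit 86 days ago vs limit 90 → met
10. insurance policy review 670 days ago vs limit 730 → met
Not met: 1 of 10

1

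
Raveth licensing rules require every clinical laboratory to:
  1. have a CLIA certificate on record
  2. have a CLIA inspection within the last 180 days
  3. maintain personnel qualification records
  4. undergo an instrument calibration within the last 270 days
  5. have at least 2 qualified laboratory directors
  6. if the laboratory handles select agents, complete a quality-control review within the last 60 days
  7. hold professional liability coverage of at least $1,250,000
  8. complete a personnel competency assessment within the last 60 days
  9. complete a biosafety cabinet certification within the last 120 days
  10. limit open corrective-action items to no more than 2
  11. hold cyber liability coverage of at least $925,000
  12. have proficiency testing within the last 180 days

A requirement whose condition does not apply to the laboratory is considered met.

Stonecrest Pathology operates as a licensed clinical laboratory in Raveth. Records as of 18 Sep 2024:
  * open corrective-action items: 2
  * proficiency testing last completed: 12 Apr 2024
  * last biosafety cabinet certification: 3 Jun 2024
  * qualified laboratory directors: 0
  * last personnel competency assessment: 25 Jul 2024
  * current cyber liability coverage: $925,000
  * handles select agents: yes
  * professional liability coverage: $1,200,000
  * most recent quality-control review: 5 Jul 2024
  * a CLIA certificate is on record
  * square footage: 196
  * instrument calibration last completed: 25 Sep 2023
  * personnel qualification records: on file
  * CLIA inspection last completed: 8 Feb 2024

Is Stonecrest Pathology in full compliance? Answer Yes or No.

No

1. CLIA certificate present → met
2. CLIA inspection 223 days ago vs limit 180 → not met
3. personnel qualification records present → met
4. instrument calibration 359 days ago vs limit 270 → not met
5. qualified laboratory directors 0 < 2 → not met
6. condition 'handles select agents' holds; quality-control review 75 days ago vs limit 60 → not met
7. professional liability coverage $1,200,000 < $1,250,000 → not met
8. personnel competency assessment 55 days ago vs limit 60 → met
9. biosafety cabinet certification 107 days ago vs limit 120 → met
10. open corrective-action items 2 ≤ 2 → met
11. cyber liability coverage $925,000 ≥ $925,000 → met
12. proficiency testing 159 days ago vs limit 180 → met
Not met: 2, 4, 5, 6, 7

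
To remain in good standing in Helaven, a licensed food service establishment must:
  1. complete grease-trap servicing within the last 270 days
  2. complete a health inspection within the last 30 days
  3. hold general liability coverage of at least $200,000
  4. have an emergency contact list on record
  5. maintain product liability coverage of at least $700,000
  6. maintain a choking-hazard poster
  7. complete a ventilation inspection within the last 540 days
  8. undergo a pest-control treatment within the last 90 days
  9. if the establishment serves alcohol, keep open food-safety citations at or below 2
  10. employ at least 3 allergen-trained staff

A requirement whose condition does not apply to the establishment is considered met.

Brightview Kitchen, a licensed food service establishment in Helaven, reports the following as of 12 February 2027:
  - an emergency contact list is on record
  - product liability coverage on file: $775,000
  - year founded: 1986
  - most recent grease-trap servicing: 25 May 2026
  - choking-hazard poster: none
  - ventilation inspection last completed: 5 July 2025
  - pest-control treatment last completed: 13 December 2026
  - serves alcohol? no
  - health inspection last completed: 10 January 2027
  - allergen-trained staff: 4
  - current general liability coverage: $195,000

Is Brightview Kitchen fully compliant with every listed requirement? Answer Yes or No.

1. grease-trap servicing 263 days ago vs limit 270 → met
2. health inspection 33 days ago vs limit 30 → not met
3. general liability coverage $195,000 < $200,000 → not met
4. emergency contact list present → met
5. product liability coverage $775,000 ≥ $700,000 → met
6. choking-hazard poster absent → not met
7. ventilation inspection 587 days ago vs limit 540 → not met
8. pest-control treatment 61 days ago vs limit 90 → met
9. condition 'serves alcohol' does not hold → requirement n/a → met
10. allergen-trained staff 4 ≥ 3 → met
Not met: 2, 3, 6, 7

No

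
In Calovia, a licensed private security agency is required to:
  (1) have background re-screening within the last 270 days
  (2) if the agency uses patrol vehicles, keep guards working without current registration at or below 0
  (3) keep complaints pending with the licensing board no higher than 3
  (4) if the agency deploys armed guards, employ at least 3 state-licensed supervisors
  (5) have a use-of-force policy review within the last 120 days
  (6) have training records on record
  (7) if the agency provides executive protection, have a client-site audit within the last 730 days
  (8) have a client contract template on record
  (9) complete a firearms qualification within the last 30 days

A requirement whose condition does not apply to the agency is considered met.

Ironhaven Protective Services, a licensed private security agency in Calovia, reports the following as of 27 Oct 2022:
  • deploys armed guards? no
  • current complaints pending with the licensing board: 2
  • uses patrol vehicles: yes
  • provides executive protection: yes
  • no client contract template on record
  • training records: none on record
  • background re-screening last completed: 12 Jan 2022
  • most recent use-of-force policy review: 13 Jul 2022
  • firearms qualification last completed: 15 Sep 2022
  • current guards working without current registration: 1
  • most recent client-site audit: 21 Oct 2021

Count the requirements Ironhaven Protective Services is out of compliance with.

1. background re-screening 288 days ago vs limit 270 → not met
2. condition 'uses patrol vehicles' holds; guards working without current registration 1 > 0 → not met
3. complaints pending with the licensing board 2 ≤ 3 → met
4. condition 'deploys armed guards' does not hold → requirement n/a → met
5. use-of-force policy review 106 days ago vs limit 120 → met
6. training records absent → not met
7. condition 'provides executive protection' holds; client-site audit 371 days ago vs limit 730 → met
8. client contract template absent → not met
9. firearms qualification 42 days ago vs limit 30 → not met
Not met: 5 of 9

5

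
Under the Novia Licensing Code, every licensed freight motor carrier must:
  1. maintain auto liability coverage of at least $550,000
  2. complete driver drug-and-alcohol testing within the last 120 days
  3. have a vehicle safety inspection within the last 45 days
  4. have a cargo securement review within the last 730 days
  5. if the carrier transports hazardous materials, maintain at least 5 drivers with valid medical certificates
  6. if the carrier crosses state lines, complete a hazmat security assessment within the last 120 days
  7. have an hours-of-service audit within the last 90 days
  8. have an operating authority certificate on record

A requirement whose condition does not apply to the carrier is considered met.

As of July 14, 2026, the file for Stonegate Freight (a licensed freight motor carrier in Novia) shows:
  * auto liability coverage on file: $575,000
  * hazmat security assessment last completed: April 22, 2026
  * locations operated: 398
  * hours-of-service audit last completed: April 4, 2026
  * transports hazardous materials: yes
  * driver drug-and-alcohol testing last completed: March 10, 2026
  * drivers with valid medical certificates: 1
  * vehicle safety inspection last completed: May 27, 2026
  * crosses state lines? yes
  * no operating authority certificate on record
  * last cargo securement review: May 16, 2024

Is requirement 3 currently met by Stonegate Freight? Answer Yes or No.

3. vehicle safety inspection 48 days ago vs limit 45 → not met

No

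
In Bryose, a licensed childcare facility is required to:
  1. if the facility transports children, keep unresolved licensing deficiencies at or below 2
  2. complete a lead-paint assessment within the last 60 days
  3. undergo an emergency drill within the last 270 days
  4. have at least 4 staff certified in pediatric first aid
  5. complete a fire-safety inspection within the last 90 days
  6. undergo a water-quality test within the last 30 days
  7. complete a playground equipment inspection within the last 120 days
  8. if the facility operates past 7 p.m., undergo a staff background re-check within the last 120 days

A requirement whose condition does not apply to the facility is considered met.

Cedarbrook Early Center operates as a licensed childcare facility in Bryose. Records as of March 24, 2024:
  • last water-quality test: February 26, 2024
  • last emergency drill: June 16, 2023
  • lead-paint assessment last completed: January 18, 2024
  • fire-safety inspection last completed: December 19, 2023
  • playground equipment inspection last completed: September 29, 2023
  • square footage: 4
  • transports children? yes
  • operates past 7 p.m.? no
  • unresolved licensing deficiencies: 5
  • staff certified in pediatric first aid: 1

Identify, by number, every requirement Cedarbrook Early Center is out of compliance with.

1. condition 'transports children' holds; unresolved licensing deficiencies 5 > 2 → not met
2. lead-paint assessment 66 days ago vs limit 60 → not met
3. emergency drill 282 days ago vs limit 270 → not met
4. staff certified in pediatric first aid 1 < 4 → not met
5. fire-safety inspection 96 days ago vs limit 90 → not met
6. water-quality test 27 days ago vs limit 30 → met
7. playground equipment inspection 177 days ago vs limit 120 → not met
8. condition 'operates past 7 p.m.' does not hold → requirement n/a → met
Not met: 1, 2, 3, 4, 5, 7

1, 2, 3, 4, 5, 7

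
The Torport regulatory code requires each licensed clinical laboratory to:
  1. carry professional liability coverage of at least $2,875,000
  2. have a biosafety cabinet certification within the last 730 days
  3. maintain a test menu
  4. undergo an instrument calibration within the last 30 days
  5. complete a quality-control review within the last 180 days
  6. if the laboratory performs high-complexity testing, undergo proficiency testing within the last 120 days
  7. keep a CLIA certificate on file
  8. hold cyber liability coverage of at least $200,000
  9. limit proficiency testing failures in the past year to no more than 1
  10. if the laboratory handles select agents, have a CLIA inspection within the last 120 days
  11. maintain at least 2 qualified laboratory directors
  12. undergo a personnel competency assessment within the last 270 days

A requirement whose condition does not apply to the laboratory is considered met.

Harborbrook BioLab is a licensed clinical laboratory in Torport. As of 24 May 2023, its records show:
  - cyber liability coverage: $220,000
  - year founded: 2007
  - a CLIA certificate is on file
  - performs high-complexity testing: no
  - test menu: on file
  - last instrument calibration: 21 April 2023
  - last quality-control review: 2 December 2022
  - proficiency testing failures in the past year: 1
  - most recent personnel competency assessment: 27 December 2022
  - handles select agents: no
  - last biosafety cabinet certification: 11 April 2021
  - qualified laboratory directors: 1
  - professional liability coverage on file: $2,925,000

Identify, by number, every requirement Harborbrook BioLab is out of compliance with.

2, 4, 11

1. professional liability coverage $2,925,000 ≥ $2,875,000 → met
2. biosafety cabinet certification 773 days ago vs limit 730 → not met
3. test menu present → met
4. instrument calibration 33 days ago vs limit 30 → not met
5. quality-control review 173 days ago vs limit 180 → met
6. condition 'performs high-complexity testing' does not hold → requirement n/a → met
7. CLIA certificate present → met
8. cyber liability coverage $220,000 ≥ $200,000 → met
9. proficiency testing failures in the past year 1 ≤ 1 → met
10. condition 'handles select agents' does not hold → requirement n/a → met
11. qualified laboratory directors 1 < 2 → not met
12. personnel competency assessment 148 days ago vs limit 270 → met
Not met: 2, 4, 11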